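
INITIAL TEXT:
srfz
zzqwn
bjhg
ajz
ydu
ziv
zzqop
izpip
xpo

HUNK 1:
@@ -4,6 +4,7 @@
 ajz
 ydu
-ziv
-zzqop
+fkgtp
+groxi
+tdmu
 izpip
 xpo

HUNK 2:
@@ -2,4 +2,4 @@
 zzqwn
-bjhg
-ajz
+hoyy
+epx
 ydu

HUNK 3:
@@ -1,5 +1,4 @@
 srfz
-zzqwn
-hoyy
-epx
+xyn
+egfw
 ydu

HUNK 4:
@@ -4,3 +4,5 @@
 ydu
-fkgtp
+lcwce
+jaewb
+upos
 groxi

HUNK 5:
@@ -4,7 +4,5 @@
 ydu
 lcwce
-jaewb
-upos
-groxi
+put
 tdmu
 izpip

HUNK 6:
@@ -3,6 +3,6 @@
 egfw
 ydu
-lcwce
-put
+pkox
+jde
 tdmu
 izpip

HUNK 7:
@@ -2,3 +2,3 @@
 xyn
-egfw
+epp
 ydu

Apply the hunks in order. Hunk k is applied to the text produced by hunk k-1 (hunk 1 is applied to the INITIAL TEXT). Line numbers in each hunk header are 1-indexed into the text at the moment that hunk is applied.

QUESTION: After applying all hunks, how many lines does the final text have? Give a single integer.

Answer: 9

Derivation:
Hunk 1: at line 4 remove [ziv,zzqop] add [fkgtp,groxi,tdmu] -> 10 lines: srfz zzqwn bjhg ajz ydu fkgtp groxi tdmu izpip xpo
Hunk 2: at line 2 remove [bjhg,ajz] add [hoyy,epx] -> 10 lines: srfz zzqwn hoyy epx ydu fkgtp groxi tdmu izpip xpo
Hunk 3: at line 1 remove [zzqwn,hoyy,epx] add [xyn,egfw] -> 9 lines: srfz xyn egfw ydu fkgtp groxi tdmu izpip xpo
Hunk 4: at line 4 remove [fkgtp] add [lcwce,jaewb,upos] -> 11 lines: srfz xyn egfw ydu lcwce jaewb upos groxi tdmu izpip xpo
Hunk 5: at line 4 remove [jaewb,upos,groxi] add [put] -> 9 lines: srfz xyn egfw ydu lcwce put tdmu izpip xpo
Hunk 6: at line 3 remove [lcwce,put] add [pkox,jde] -> 9 lines: srfz xyn egfw ydu pkox jde tdmu izpip xpo
Hunk 7: at line 2 remove [egfw] add [epp] -> 9 lines: srfz xyn epp ydu pkox jde tdmu izpip xpo
Final line count: 9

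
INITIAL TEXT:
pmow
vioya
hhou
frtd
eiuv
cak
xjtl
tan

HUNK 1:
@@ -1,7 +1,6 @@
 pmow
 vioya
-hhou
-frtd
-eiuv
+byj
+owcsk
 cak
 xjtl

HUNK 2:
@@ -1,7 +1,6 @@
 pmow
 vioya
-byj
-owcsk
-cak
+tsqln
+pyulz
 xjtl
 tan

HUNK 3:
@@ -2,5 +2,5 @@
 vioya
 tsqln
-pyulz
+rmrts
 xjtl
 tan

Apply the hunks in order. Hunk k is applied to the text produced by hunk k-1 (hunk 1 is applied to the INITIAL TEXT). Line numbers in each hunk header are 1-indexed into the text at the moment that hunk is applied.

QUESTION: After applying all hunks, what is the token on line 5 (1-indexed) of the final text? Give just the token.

Answer: xjtl

Derivation:
Hunk 1: at line 1 remove [hhou,frtd,eiuv] add [byj,owcsk] -> 7 lines: pmow vioya byj owcsk cak xjtl tan
Hunk 2: at line 1 remove [byj,owcsk,cak] add [tsqln,pyulz] -> 6 lines: pmow vioya tsqln pyulz xjtl tan
Hunk 3: at line 2 remove [pyulz] add [rmrts] -> 6 lines: pmow vioya tsqln rmrts xjtl tan
Final line 5: xjtl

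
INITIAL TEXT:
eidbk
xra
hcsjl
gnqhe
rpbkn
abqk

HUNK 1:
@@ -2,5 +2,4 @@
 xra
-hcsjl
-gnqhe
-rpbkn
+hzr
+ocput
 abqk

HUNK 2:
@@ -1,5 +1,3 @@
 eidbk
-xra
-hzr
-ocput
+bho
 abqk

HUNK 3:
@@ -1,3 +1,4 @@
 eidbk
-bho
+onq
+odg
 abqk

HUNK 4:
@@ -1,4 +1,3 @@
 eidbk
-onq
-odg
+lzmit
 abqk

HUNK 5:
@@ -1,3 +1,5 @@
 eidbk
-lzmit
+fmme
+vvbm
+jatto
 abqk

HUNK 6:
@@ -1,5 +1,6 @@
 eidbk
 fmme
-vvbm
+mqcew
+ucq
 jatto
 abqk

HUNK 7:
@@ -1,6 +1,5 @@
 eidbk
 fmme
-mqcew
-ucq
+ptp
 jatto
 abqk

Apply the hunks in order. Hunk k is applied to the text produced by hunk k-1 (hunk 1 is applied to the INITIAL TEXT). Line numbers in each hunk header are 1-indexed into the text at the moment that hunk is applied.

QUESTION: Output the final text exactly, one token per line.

Answer: eidbk
fmme
ptp
jatto
abqk

Derivation:
Hunk 1: at line 2 remove [hcsjl,gnqhe,rpbkn] add [hzr,ocput] -> 5 lines: eidbk xra hzr ocput abqk
Hunk 2: at line 1 remove [xra,hzr,ocput] add [bho] -> 3 lines: eidbk bho abqk
Hunk 3: at line 1 remove [bho] add [onq,odg] -> 4 lines: eidbk onq odg abqk
Hunk 4: at line 1 remove [onq,odg] add [lzmit] -> 3 lines: eidbk lzmit abqk
Hunk 5: at line 1 remove [lzmit] add [fmme,vvbm,jatto] -> 5 lines: eidbk fmme vvbm jatto abqk
Hunk 6: at line 1 remove [vvbm] add [mqcew,ucq] -> 6 lines: eidbk fmme mqcew ucq jatto abqk
Hunk 7: at line 1 remove [mqcew,ucq] add [ptp] -> 5 lines: eidbk fmme ptp jatto abqk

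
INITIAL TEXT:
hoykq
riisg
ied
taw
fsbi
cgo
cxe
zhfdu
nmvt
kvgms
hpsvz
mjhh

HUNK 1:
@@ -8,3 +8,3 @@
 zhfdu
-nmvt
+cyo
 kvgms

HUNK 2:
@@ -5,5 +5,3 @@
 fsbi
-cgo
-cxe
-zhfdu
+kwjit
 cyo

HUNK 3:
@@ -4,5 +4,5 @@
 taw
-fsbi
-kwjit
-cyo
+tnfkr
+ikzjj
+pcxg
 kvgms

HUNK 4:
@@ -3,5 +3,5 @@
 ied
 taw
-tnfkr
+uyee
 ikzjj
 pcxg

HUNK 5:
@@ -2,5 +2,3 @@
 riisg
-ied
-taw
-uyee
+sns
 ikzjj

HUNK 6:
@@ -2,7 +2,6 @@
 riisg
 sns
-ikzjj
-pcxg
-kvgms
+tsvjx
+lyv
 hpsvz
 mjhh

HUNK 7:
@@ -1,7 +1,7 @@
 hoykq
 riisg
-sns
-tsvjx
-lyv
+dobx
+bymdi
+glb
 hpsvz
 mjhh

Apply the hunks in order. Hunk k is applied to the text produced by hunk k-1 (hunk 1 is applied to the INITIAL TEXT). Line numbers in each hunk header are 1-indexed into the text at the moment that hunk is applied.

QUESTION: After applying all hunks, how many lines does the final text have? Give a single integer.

Answer: 7

Derivation:
Hunk 1: at line 8 remove [nmvt] add [cyo] -> 12 lines: hoykq riisg ied taw fsbi cgo cxe zhfdu cyo kvgms hpsvz mjhh
Hunk 2: at line 5 remove [cgo,cxe,zhfdu] add [kwjit] -> 10 lines: hoykq riisg ied taw fsbi kwjit cyo kvgms hpsvz mjhh
Hunk 3: at line 4 remove [fsbi,kwjit,cyo] add [tnfkr,ikzjj,pcxg] -> 10 lines: hoykq riisg ied taw tnfkr ikzjj pcxg kvgms hpsvz mjhh
Hunk 4: at line 3 remove [tnfkr] add [uyee] -> 10 lines: hoykq riisg ied taw uyee ikzjj pcxg kvgms hpsvz mjhh
Hunk 5: at line 2 remove [ied,taw,uyee] add [sns] -> 8 lines: hoykq riisg sns ikzjj pcxg kvgms hpsvz mjhh
Hunk 6: at line 2 remove [ikzjj,pcxg,kvgms] add [tsvjx,lyv] -> 7 lines: hoykq riisg sns tsvjx lyv hpsvz mjhh
Hunk 7: at line 1 remove [sns,tsvjx,lyv] add [dobx,bymdi,glb] -> 7 lines: hoykq riisg dobx bymdi glb hpsvz mjhh
Final line count: 7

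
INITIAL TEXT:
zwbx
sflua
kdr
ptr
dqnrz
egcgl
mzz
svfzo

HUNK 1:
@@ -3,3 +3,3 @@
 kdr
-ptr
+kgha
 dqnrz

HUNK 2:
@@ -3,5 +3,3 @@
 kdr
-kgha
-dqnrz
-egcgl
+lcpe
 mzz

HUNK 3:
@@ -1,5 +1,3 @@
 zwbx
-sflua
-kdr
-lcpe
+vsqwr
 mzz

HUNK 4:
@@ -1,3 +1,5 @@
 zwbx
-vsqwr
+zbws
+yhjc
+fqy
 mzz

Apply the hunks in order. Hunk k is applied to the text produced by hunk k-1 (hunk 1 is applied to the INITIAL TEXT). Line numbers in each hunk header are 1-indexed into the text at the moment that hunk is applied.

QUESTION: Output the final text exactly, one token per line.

Hunk 1: at line 3 remove [ptr] add [kgha] -> 8 lines: zwbx sflua kdr kgha dqnrz egcgl mzz svfzo
Hunk 2: at line 3 remove [kgha,dqnrz,egcgl] add [lcpe] -> 6 lines: zwbx sflua kdr lcpe mzz svfzo
Hunk 3: at line 1 remove [sflua,kdr,lcpe] add [vsqwr] -> 4 lines: zwbx vsqwr mzz svfzo
Hunk 4: at line 1 remove [vsqwr] add [zbws,yhjc,fqy] -> 6 lines: zwbx zbws yhjc fqy mzz svfzo

Answer: zwbx
zbws
yhjc
fqy
mzz
svfzo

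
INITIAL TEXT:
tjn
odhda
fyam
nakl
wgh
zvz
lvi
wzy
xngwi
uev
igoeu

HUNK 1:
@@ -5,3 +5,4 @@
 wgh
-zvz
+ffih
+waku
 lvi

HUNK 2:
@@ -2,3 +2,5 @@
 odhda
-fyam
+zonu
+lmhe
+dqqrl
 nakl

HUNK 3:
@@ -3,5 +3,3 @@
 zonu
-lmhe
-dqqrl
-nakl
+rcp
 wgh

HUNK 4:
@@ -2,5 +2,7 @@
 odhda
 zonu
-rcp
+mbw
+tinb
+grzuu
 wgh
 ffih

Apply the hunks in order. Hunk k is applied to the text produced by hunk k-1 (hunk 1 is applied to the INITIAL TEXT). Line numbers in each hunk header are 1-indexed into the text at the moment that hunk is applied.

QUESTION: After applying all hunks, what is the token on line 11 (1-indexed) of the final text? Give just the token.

Hunk 1: at line 5 remove [zvz] add [ffih,waku] -> 12 lines: tjn odhda fyam nakl wgh ffih waku lvi wzy xngwi uev igoeu
Hunk 2: at line 2 remove [fyam] add [zonu,lmhe,dqqrl] -> 14 lines: tjn odhda zonu lmhe dqqrl nakl wgh ffih waku lvi wzy xngwi uev igoeu
Hunk 3: at line 3 remove [lmhe,dqqrl,nakl] add [rcp] -> 12 lines: tjn odhda zonu rcp wgh ffih waku lvi wzy xngwi uev igoeu
Hunk 4: at line 2 remove [rcp] add [mbw,tinb,grzuu] -> 14 lines: tjn odhda zonu mbw tinb grzuu wgh ffih waku lvi wzy xngwi uev igoeu
Final line 11: wzy

Answer: wzy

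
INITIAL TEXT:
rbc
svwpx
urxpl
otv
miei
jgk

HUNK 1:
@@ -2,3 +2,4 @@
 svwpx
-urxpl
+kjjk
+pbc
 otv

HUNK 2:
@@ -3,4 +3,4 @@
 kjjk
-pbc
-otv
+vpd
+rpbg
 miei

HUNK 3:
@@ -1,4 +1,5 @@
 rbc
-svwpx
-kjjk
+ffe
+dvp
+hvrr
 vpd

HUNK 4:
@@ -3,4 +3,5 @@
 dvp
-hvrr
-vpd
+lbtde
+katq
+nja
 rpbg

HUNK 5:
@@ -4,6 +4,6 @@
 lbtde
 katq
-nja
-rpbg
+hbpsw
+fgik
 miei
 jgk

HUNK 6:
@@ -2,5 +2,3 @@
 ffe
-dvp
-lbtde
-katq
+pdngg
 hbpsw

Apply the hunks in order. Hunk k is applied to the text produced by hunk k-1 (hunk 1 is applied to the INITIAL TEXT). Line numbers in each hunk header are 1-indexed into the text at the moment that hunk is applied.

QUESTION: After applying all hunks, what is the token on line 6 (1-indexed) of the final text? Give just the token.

Hunk 1: at line 2 remove [urxpl] add [kjjk,pbc] -> 7 lines: rbc svwpx kjjk pbc otv miei jgk
Hunk 2: at line 3 remove [pbc,otv] add [vpd,rpbg] -> 7 lines: rbc svwpx kjjk vpd rpbg miei jgk
Hunk 3: at line 1 remove [svwpx,kjjk] add [ffe,dvp,hvrr] -> 8 lines: rbc ffe dvp hvrr vpd rpbg miei jgk
Hunk 4: at line 3 remove [hvrr,vpd] add [lbtde,katq,nja] -> 9 lines: rbc ffe dvp lbtde katq nja rpbg miei jgk
Hunk 5: at line 4 remove [nja,rpbg] add [hbpsw,fgik] -> 9 lines: rbc ffe dvp lbtde katq hbpsw fgik miei jgk
Hunk 6: at line 2 remove [dvp,lbtde,katq] add [pdngg] -> 7 lines: rbc ffe pdngg hbpsw fgik miei jgk
Final line 6: miei

Answer: miei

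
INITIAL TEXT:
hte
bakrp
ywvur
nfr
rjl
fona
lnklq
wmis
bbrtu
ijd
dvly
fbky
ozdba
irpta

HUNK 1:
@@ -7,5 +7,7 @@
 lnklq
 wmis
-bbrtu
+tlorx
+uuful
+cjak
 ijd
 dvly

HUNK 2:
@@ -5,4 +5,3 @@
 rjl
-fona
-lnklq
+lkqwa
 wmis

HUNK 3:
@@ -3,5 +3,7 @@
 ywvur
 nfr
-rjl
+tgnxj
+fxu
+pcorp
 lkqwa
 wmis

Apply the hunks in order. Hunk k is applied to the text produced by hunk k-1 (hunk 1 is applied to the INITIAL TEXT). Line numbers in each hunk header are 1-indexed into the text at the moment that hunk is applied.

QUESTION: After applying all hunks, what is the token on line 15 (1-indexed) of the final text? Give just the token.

Answer: fbky

Derivation:
Hunk 1: at line 7 remove [bbrtu] add [tlorx,uuful,cjak] -> 16 lines: hte bakrp ywvur nfr rjl fona lnklq wmis tlorx uuful cjak ijd dvly fbky ozdba irpta
Hunk 2: at line 5 remove [fona,lnklq] add [lkqwa] -> 15 lines: hte bakrp ywvur nfr rjl lkqwa wmis tlorx uuful cjak ijd dvly fbky ozdba irpta
Hunk 3: at line 3 remove [rjl] add [tgnxj,fxu,pcorp] -> 17 lines: hte bakrp ywvur nfr tgnxj fxu pcorp lkqwa wmis tlorx uuful cjak ijd dvly fbky ozdba irpta
Final line 15: fbky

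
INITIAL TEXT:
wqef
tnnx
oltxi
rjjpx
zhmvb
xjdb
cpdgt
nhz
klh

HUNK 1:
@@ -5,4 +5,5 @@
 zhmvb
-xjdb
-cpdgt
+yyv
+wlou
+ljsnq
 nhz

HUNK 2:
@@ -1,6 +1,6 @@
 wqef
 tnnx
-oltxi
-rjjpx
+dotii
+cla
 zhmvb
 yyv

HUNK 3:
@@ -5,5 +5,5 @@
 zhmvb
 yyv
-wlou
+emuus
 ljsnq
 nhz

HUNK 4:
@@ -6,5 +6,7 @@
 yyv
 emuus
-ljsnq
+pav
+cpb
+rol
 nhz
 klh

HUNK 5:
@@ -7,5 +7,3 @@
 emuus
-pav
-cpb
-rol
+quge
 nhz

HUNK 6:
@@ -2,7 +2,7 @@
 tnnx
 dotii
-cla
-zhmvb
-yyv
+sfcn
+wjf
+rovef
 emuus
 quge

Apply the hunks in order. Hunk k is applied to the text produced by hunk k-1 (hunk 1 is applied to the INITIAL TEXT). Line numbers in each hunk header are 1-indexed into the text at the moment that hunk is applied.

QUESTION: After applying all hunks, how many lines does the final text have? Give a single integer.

Hunk 1: at line 5 remove [xjdb,cpdgt] add [yyv,wlou,ljsnq] -> 10 lines: wqef tnnx oltxi rjjpx zhmvb yyv wlou ljsnq nhz klh
Hunk 2: at line 1 remove [oltxi,rjjpx] add [dotii,cla] -> 10 lines: wqef tnnx dotii cla zhmvb yyv wlou ljsnq nhz klh
Hunk 3: at line 5 remove [wlou] add [emuus] -> 10 lines: wqef tnnx dotii cla zhmvb yyv emuus ljsnq nhz klh
Hunk 4: at line 6 remove [ljsnq] add [pav,cpb,rol] -> 12 lines: wqef tnnx dotii cla zhmvb yyv emuus pav cpb rol nhz klh
Hunk 5: at line 7 remove [pav,cpb,rol] add [quge] -> 10 lines: wqef tnnx dotii cla zhmvb yyv emuus quge nhz klh
Hunk 6: at line 2 remove [cla,zhmvb,yyv] add [sfcn,wjf,rovef] -> 10 lines: wqef tnnx dotii sfcn wjf rovef emuus quge nhz klh
Final line count: 10

Answer: 10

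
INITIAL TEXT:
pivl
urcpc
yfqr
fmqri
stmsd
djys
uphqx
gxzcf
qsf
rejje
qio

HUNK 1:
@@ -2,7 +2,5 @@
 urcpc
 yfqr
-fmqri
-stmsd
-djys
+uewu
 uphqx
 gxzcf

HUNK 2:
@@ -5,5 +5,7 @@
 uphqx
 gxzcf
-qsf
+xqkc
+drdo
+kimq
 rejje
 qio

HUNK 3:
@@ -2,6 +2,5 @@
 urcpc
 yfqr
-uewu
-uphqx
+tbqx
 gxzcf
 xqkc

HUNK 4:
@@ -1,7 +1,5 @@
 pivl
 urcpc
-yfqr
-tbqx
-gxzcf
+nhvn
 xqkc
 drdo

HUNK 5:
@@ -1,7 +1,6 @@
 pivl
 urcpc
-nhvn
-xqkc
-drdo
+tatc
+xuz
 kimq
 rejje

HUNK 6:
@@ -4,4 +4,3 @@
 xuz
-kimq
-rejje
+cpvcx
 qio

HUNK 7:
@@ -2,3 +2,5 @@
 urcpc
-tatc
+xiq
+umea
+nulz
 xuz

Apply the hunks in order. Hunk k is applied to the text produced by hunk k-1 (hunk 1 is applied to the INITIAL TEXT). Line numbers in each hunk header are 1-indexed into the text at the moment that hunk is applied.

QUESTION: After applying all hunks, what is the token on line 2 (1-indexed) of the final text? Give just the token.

Hunk 1: at line 2 remove [fmqri,stmsd,djys] add [uewu] -> 9 lines: pivl urcpc yfqr uewu uphqx gxzcf qsf rejje qio
Hunk 2: at line 5 remove [qsf] add [xqkc,drdo,kimq] -> 11 lines: pivl urcpc yfqr uewu uphqx gxzcf xqkc drdo kimq rejje qio
Hunk 3: at line 2 remove [uewu,uphqx] add [tbqx] -> 10 lines: pivl urcpc yfqr tbqx gxzcf xqkc drdo kimq rejje qio
Hunk 4: at line 1 remove [yfqr,tbqx,gxzcf] add [nhvn] -> 8 lines: pivl urcpc nhvn xqkc drdo kimq rejje qio
Hunk 5: at line 1 remove [nhvn,xqkc,drdo] add [tatc,xuz] -> 7 lines: pivl urcpc tatc xuz kimq rejje qio
Hunk 6: at line 4 remove [kimq,rejje] add [cpvcx] -> 6 lines: pivl urcpc tatc xuz cpvcx qio
Hunk 7: at line 2 remove [tatc] add [xiq,umea,nulz] -> 8 lines: pivl urcpc xiq umea nulz xuz cpvcx qio
Final line 2: urcpc

Answer: urcpc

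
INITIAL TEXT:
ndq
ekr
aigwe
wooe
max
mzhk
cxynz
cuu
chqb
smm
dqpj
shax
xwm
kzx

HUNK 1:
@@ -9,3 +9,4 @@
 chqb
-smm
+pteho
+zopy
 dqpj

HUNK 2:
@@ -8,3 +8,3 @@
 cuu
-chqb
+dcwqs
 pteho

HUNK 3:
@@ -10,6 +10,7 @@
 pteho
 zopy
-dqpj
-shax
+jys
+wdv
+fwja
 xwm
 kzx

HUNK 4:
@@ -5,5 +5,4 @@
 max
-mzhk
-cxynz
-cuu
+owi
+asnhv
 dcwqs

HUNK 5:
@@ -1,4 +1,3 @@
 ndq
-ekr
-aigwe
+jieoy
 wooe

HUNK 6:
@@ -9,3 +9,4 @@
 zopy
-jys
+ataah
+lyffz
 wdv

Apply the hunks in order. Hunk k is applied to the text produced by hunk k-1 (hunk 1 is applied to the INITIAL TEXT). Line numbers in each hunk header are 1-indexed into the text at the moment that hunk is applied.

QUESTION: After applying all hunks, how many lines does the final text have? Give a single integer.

Hunk 1: at line 9 remove [smm] add [pteho,zopy] -> 15 lines: ndq ekr aigwe wooe max mzhk cxynz cuu chqb pteho zopy dqpj shax xwm kzx
Hunk 2: at line 8 remove [chqb] add [dcwqs] -> 15 lines: ndq ekr aigwe wooe max mzhk cxynz cuu dcwqs pteho zopy dqpj shax xwm kzx
Hunk 3: at line 10 remove [dqpj,shax] add [jys,wdv,fwja] -> 16 lines: ndq ekr aigwe wooe max mzhk cxynz cuu dcwqs pteho zopy jys wdv fwja xwm kzx
Hunk 4: at line 5 remove [mzhk,cxynz,cuu] add [owi,asnhv] -> 15 lines: ndq ekr aigwe wooe max owi asnhv dcwqs pteho zopy jys wdv fwja xwm kzx
Hunk 5: at line 1 remove [ekr,aigwe] add [jieoy] -> 14 lines: ndq jieoy wooe max owi asnhv dcwqs pteho zopy jys wdv fwja xwm kzx
Hunk 6: at line 9 remove [jys] add [ataah,lyffz] -> 15 lines: ndq jieoy wooe max owi asnhv dcwqs pteho zopy ataah lyffz wdv fwja xwm kzx
Final line count: 15

Answer: 15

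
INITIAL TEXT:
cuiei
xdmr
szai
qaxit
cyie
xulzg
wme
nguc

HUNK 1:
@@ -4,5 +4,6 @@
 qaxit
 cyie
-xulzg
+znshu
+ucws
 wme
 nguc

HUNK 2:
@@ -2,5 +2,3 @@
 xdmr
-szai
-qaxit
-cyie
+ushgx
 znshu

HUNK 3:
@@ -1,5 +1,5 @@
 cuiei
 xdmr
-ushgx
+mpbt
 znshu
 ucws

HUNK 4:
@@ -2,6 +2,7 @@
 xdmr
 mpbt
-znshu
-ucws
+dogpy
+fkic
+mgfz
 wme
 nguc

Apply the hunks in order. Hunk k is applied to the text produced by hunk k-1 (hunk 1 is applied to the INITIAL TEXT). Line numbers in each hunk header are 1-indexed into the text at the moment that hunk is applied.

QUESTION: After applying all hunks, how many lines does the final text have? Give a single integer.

Hunk 1: at line 4 remove [xulzg] add [znshu,ucws] -> 9 lines: cuiei xdmr szai qaxit cyie znshu ucws wme nguc
Hunk 2: at line 2 remove [szai,qaxit,cyie] add [ushgx] -> 7 lines: cuiei xdmr ushgx znshu ucws wme nguc
Hunk 3: at line 1 remove [ushgx] add [mpbt] -> 7 lines: cuiei xdmr mpbt znshu ucws wme nguc
Hunk 4: at line 2 remove [znshu,ucws] add [dogpy,fkic,mgfz] -> 8 lines: cuiei xdmr mpbt dogpy fkic mgfz wme nguc
Final line count: 8

Answer: 8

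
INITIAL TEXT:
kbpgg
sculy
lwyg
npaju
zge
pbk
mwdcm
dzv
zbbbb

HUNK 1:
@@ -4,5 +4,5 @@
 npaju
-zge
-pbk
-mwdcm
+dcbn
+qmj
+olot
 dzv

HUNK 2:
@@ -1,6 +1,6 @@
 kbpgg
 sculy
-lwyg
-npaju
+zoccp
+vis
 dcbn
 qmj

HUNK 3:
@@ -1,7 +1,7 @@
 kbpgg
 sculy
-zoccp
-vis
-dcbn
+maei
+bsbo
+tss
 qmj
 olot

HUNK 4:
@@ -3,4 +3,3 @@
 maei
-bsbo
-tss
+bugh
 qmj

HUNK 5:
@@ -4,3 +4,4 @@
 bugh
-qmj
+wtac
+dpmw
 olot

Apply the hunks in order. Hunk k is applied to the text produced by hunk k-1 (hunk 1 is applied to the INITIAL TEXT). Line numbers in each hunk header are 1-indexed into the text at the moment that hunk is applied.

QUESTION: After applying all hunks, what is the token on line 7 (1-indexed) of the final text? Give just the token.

Hunk 1: at line 4 remove [zge,pbk,mwdcm] add [dcbn,qmj,olot] -> 9 lines: kbpgg sculy lwyg npaju dcbn qmj olot dzv zbbbb
Hunk 2: at line 1 remove [lwyg,npaju] add [zoccp,vis] -> 9 lines: kbpgg sculy zoccp vis dcbn qmj olot dzv zbbbb
Hunk 3: at line 1 remove [zoccp,vis,dcbn] add [maei,bsbo,tss] -> 9 lines: kbpgg sculy maei bsbo tss qmj olot dzv zbbbb
Hunk 4: at line 3 remove [bsbo,tss] add [bugh] -> 8 lines: kbpgg sculy maei bugh qmj olot dzv zbbbb
Hunk 5: at line 4 remove [qmj] add [wtac,dpmw] -> 9 lines: kbpgg sculy maei bugh wtac dpmw olot dzv zbbbb
Final line 7: olot

Answer: olot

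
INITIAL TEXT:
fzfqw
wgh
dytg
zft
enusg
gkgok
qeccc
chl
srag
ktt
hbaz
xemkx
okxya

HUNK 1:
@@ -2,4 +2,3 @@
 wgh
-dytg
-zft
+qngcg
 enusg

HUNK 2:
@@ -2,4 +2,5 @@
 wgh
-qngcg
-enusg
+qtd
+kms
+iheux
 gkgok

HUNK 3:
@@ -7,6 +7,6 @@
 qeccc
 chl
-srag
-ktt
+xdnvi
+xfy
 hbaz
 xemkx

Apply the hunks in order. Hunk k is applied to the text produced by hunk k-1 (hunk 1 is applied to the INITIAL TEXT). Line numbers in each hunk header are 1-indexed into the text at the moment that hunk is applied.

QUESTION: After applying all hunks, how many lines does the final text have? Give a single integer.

Hunk 1: at line 2 remove [dytg,zft] add [qngcg] -> 12 lines: fzfqw wgh qngcg enusg gkgok qeccc chl srag ktt hbaz xemkx okxya
Hunk 2: at line 2 remove [qngcg,enusg] add [qtd,kms,iheux] -> 13 lines: fzfqw wgh qtd kms iheux gkgok qeccc chl srag ktt hbaz xemkx okxya
Hunk 3: at line 7 remove [srag,ktt] add [xdnvi,xfy] -> 13 lines: fzfqw wgh qtd kms iheux gkgok qeccc chl xdnvi xfy hbaz xemkx okxya
Final line count: 13

Answer: 13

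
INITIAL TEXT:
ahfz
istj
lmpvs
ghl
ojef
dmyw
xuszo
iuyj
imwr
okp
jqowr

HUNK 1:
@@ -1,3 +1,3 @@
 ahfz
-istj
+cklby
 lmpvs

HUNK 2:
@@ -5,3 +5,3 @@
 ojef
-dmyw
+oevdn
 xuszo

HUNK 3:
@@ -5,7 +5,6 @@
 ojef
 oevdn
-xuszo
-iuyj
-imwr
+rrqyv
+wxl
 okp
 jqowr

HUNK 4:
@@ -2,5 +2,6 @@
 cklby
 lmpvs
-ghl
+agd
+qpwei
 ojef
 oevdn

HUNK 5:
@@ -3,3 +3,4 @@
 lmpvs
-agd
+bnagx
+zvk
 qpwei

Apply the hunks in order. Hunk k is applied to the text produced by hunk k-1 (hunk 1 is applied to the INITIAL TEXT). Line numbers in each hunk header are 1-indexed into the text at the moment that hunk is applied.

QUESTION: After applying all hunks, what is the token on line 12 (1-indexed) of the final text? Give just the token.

Answer: jqowr

Derivation:
Hunk 1: at line 1 remove [istj] add [cklby] -> 11 lines: ahfz cklby lmpvs ghl ojef dmyw xuszo iuyj imwr okp jqowr
Hunk 2: at line 5 remove [dmyw] add [oevdn] -> 11 lines: ahfz cklby lmpvs ghl ojef oevdn xuszo iuyj imwr okp jqowr
Hunk 3: at line 5 remove [xuszo,iuyj,imwr] add [rrqyv,wxl] -> 10 lines: ahfz cklby lmpvs ghl ojef oevdn rrqyv wxl okp jqowr
Hunk 4: at line 2 remove [ghl] add [agd,qpwei] -> 11 lines: ahfz cklby lmpvs agd qpwei ojef oevdn rrqyv wxl okp jqowr
Hunk 5: at line 3 remove [agd] add [bnagx,zvk] -> 12 lines: ahfz cklby lmpvs bnagx zvk qpwei ojef oevdn rrqyv wxl okp jqowr
Final line 12: jqowr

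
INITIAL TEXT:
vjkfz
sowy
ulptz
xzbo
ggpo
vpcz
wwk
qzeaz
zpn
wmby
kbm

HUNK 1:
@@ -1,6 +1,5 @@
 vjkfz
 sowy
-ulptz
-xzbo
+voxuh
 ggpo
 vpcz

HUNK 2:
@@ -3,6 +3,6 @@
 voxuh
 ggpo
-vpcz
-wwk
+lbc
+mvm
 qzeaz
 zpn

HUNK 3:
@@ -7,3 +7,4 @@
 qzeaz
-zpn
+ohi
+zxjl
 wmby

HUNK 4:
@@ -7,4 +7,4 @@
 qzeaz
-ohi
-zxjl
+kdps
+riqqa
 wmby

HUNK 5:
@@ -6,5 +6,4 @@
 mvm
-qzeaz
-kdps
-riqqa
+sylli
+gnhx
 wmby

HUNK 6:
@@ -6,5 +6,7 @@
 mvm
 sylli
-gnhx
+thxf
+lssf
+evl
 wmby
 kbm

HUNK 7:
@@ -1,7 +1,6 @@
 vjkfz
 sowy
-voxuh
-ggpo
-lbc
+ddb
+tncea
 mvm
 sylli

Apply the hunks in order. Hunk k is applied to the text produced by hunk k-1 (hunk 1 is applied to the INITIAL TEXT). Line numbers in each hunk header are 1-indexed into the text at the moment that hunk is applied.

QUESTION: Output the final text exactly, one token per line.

Answer: vjkfz
sowy
ddb
tncea
mvm
sylli
thxf
lssf
evl
wmby
kbm

Derivation:
Hunk 1: at line 1 remove [ulptz,xzbo] add [voxuh] -> 10 lines: vjkfz sowy voxuh ggpo vpcz wwk qzeaz zpn wmby kbm
Hunk 2: at line 3 remove [vpcz,wwk] add [lbc,mvm] -> 10 lines: vjkfz sowy voxuh ggpo lbc mvm qzeaz zpn wmby kbm
Hunk 3: at line 7 remove [zpn] add [ohi,zxjl] -> 11 lines: vjkfz sowy voxuh ggpo lbc mvm qzeaz ohi zxjl wmby kbm
Hunk 4: at line 7 remove [ohi,zxjl] add [kdps,riqqa] -> 11 lines: vjkfz sowy voxuh ggpo lbc mvm qzeaz kdps riqqa wmby kbm
Hunk 5: at line 6 remove [qzeaz,kdps,riqqa] add [sylli,gnhx] -> 10 lines: vjkfz sowy voxuh ggpo lbc mvm sylli gnhx wmby kbm
Hunk 6: at line 6 remove [gnhx] add [thxf,lssf,evl] -> 12 lines: vjkfz sowy voxuh ggpo lbc mvm sylli thxf lssf evl wmby kbm
Hunk 7: at line 1 remove [voxuh,ggpo,lbc] add [ddb,tncea] -> 11 lines: vjkfz sowy ddb tncea mvm sylli thxf lssf evl wmby kbm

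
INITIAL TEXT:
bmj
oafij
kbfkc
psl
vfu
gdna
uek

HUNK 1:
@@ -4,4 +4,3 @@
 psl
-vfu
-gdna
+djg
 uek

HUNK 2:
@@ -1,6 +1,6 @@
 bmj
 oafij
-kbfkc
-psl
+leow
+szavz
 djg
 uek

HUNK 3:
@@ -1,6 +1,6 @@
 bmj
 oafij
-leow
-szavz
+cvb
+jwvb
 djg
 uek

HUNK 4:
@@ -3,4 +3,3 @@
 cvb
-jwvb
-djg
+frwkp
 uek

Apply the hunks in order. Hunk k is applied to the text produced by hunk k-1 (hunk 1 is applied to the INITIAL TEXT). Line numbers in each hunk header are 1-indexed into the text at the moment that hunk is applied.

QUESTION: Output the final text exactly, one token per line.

Answer: bmj
oafij
cvb
frwkp
uek

Derivation:
Hunk 1: at line 4 remove [vfu,gdna] add [djg] -> 6 lines: bmj oafij kbfkc psl djg uek
Hunk 2: at line 1 remove [kbfkc,psl] add [leow,szavz] -> 6 lines: bmj oafij leow szavz djg uek
Hunk 3: at line 1 remove [leow,szavz] add [cvb,jwvb] -> 6 lines: bmj oafij cvb jwvb djg uek
Hunk 4: at line 3 remove [jwvb,djg] add [frwkp] -> 5 lines: bmj oafij cvb frwkp uek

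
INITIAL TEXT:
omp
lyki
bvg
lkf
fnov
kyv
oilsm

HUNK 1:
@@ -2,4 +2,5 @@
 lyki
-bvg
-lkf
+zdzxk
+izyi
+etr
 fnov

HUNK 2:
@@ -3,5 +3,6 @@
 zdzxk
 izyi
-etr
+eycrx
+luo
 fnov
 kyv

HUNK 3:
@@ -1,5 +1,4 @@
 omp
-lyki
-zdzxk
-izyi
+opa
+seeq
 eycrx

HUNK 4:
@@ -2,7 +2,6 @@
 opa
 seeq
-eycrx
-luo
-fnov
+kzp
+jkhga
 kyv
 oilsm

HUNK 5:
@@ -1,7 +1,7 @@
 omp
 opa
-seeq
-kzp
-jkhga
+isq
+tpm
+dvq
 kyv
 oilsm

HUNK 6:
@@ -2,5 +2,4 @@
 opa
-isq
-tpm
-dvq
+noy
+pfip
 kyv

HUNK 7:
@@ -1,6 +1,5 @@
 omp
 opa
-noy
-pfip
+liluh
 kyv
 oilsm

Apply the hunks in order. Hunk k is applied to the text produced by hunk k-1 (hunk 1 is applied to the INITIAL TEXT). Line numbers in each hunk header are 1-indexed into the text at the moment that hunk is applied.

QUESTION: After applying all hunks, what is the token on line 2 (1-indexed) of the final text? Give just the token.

Answer: opa

Derivation:
Hunk 1: at line 2 remove [bvg,lkf] add [zdzxk,izyi,etr] -> 8 lines: omp lyki zdzxk izyi etr fnov kyv oilsm
Hunk 2: at line 3 remove [etr] add [eycrx,luo] -> 9 lines: omp lyki zdzxk izyi eycrx luo fnov kyv oilsm
Hunk 3: at line 1 remove [lyki,zdzxk,izyi] add [opa,seeq] -> 8 lines: omp opa seeq eycrx luo fnov kyv oilsm
Hunk 4: at line 2 remove [eycrx,luo,fnov] add [kzp,jkhga] -> 7 lines: omp opa seeq kzp jkhga kyv oilsm
Hunk 5: at line 1 remove [seeq,kzp,jkhga] add [isq,tpm,dvq] -> 7 lines: omp opa isq tpm dvq kyv oilsm
Hunk 6: at line 2 remove [isq,tpm,dvq] add [noy,pfip] -> 6 lines: omp opa noy pfip kyv oilsm
Hunk 7: at line 1 remove [noy,pfip] add [liluh] -> 5 lines: omp opa liluh kyv oilsm
Final line 2: opa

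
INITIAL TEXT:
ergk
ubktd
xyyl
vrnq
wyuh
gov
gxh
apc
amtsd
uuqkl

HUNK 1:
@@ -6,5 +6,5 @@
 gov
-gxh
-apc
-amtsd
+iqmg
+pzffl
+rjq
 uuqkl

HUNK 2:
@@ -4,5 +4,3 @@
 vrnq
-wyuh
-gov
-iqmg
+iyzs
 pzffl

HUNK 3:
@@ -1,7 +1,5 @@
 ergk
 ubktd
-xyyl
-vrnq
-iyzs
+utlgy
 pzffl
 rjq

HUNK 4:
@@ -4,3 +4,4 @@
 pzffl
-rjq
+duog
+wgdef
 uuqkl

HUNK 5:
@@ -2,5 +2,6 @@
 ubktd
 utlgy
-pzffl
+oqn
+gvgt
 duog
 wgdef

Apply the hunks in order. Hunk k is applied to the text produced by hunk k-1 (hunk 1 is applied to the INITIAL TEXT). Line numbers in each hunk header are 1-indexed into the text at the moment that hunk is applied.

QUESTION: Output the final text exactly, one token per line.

Answer: ergk
ubktd
utlgy
oqn
gvgt
duog
wgdef
uuqkl

Derivation:
Hunk 1: at line 6 remove [gxh,apc,amtsd] add [iqmg,pzffl,rjq] -> 10 lines: ergk ubktd xyyl vrnq wyuh gov iqmg pzffl rjq uuqkl
Hunk 2: at line 4 remove [wyuh,gov,iqmg] add [iyzs] -> 8 lines: ergk ubktd xyyl vrnq iyzs pzffl rjq uuqkl
Hunk 3: at line 1 remove [xyyl,vrnq,iyzs] add [utlgy] -> 6 lines: ergk ubktd utlgy pzffl rjq uuqkl
Hunk 4: at line 4 remove [rjq] add [duog,wgdef] -> 7 lines: ergk ubktd utlgy pzffl duog wgdef uuqkl
Hunk 5: at line 2 remove [pzffl] add [oqn,gvgt] -> 8 lines: ergk ubktd utlgy oqn gvgt duog wgdef uuqkl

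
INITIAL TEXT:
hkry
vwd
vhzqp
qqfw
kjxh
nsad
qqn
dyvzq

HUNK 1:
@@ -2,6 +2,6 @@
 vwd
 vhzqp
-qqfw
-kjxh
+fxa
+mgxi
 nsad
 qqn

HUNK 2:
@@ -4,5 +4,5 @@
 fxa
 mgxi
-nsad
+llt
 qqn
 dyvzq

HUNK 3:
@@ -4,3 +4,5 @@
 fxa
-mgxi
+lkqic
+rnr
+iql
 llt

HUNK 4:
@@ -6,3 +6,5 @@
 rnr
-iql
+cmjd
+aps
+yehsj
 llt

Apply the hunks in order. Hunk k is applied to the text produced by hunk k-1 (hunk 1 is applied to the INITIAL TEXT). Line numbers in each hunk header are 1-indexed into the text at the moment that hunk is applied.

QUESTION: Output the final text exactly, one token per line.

Answer: hkry
vwd
vhzqp
fxa
lkqic
rnr
cmjd
aps
yehsj
llt
qqn
dyvzq

Derivation:
Hunk 1: at line 2 remove [qqfw,kjxh] add [fxa,mgxi] -> 8 lines: hkry vwd vhzqp fxa mgxi nsad qqn dyvzq
Hunk 2: at line 4 remove [nsad] add [llt] -> 8 lines: hkry vwd vhzqp fxa mgxi llt qqn dyvzq
Hunk 3: at line 4 remove [mgxi] add [lkqic,rnr,iql] -> 10 lines: hkry vwd vhzqp fxa lkqic rnr iql llt qqn dyvzq
Hunk 4: at line 6 remove [iql] add [cmjd,aps,yehsj] -> 12 lines: hkry vwd vhzqp fxa lkqic rnr cmjd aps yehsj llt qqn dyvzq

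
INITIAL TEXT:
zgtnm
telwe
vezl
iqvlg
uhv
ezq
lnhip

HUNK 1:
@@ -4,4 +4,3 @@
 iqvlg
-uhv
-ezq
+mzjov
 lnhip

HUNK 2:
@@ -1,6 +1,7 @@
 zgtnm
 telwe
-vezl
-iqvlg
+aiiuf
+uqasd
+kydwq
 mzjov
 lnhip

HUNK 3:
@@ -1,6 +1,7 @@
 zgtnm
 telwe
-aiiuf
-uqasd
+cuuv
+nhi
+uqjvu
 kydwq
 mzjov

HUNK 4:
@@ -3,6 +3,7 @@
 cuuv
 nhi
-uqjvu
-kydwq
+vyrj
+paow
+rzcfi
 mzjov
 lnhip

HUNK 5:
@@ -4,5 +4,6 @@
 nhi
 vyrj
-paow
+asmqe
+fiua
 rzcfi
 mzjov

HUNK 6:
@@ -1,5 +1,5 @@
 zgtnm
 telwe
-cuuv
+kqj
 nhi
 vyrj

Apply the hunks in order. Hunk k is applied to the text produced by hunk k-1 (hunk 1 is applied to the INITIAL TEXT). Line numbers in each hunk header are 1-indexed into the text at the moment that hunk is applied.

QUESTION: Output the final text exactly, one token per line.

Hunk 1: at line 4 remove [uhv,ezq] add [mzjov] -> 6 lines: zgtnm telwe vezl iqvlg mzjov lnhip
Hunk 2: at line 1 remove [vezl,iqvlg] add [aiiuf,uqasd,kydwq] -> 7 lines: zgtnm telwe aiiuf uqasd kydwq mzjov lnhip
Hunk 3: at line 1 remove [aiiuf,uqasd] add [cuuv,nhi,uqjvu] -> 8 lines: zgtnm telwe cuuv nhi uqjvu kydwq mzjov lnhip
Hunk 4: at line 3 remove [uqjvu,kydwq] add [vyrj,paow,rzcfi] -> 9 lines: zgtnm telwe cuuv nhi vyrj paow rzcfi mzjov lnhip
Hunk 5: at line 4 remove [paow] add [asmqe,fiua] -> 10 lines: zgtnm telwe cuuv nhi vyrj asmqe fiua rzcfi mzjov lnhip
Hunk 6: at line 1 remove [cuuv] add [kqj] -> 10 lines: zgtnm telwe kqj nhi vyrj asmqe fiua rzcfi mzjov lnhip

Answer: zgtnm
telwe
kqj
nhi
vyrj
asmqe
fiua
rzcfi
mzjov
lnhip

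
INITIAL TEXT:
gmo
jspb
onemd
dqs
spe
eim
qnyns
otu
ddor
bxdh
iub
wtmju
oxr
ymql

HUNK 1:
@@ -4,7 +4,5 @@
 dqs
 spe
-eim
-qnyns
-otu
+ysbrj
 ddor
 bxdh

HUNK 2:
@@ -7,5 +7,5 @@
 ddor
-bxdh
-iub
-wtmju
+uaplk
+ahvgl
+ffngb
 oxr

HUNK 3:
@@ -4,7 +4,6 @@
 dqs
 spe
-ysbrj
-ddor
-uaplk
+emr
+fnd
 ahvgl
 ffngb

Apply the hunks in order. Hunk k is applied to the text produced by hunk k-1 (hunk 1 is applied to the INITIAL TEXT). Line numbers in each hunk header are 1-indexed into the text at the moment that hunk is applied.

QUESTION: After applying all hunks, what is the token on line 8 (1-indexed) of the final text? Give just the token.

Answer: ahvgl

Derivation:
Hunk 1: at line 4 remove [eim,qnyns,otu] add [ysbrj] -> 12 lines: gmo jspb onemd dqs spe ysbrj ddor bxdh iub wtmju oxr ymql
Hunk 2: at line 7 remove [bxdh,iub,wtmju] add [uaplk,ahvgl,ffngb] -> 12 lines: gmo jspb onemd dqs spe ysbrj ddor uaplk ahvgl ffngb oxr ymql
Hunk 3: at line 4 remove [ysbrj,ddor,uaplk] add [emr,fnd] -> 11 lines: gmo jspb onemd dqs spe emr fnd ahvgl ffngb oxr ymql
Final line 8: ahvgl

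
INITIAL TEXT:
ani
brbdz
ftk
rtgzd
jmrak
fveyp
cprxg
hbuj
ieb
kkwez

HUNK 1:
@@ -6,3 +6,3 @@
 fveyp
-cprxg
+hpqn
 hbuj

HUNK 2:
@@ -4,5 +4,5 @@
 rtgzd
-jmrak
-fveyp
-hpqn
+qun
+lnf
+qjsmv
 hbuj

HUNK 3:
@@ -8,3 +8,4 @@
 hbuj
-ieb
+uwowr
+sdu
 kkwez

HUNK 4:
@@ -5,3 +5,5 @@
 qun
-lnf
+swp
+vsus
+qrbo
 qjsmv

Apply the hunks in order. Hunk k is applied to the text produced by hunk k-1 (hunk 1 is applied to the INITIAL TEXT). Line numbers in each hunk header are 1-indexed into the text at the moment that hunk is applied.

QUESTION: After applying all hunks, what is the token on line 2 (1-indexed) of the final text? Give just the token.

Answer: brbdz

Derivation:
Hunk 1: at line 6 remove [cprxg] add [hpqn] -> 10 lines: ani brbdz ftk rtgzd jmrak fveyp hpqn hbuj ieb kkwez
Hunk 2: at line 4 remove [jmrak,fveyp,hpqn] add [qun,lnf,qjsmv] -> 10 lines: ani brbdz ftk rtgzd qun lnf qjsmv hbuj ieb kkwez
Hunk 3: at line 8 remove [ieb] add [uwowr,sdu] -> 11 lines: ani brbdz ftk rtgzd qun lnf qjsmv hbuj uwowr sdu kkwez
Hunk 4: at line 5 remove [lnf] add [swp,vsus,qrbo] -> 13 lines: ani brbdz ftk rtgzd qun swp vsus qrbo qjsmv hbuj uwowr sdu kkwez
Final line 2: brbdz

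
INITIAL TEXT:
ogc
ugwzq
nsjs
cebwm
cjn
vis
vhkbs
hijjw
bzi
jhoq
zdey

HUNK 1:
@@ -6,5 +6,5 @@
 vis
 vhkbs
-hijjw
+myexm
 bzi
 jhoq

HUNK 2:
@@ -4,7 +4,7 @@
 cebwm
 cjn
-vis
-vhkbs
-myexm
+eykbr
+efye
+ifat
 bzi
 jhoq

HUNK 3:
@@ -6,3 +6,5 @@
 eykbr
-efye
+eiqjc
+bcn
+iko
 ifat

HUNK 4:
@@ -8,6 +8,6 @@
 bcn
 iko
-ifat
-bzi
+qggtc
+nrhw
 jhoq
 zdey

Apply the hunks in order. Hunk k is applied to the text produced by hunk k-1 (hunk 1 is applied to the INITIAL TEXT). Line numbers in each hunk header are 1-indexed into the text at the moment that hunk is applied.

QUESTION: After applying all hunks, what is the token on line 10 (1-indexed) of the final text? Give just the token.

Answer: qggtc

Derivation:
Hunk 1: at line 6 remove [hijjw] add [myexm] -> 11 lines: ogc ugwzq nsjs cebwm cjn vis vhkbs myexm bzi jhoq zdey
Hunk 2: at line 4 remove [vis,vhkbs,myexm] add [eykbr,efye,ifat] -> 11 lines: ogc ugwzq nsjs cebwm cjn eykbr efye ifat bzi jhoq zdey
Hunk 3: at line 6 remove [efye] add [eiqjc,bcn,iko] -> 13 lines: ogc ugwzq nsjs cebwm cjn eykbr eiqjc bcn iko ifat bzi jhoq zdey
Hunk 4: at line 8 remove [ifat,bzi] add [qggtc,nrhw] -> 13 lines: ogc ugwzq nsjs cebwm cjn eykbr eiqjc bcn iko qggtc nrhw jhoq zdey
Final line 10: qggtc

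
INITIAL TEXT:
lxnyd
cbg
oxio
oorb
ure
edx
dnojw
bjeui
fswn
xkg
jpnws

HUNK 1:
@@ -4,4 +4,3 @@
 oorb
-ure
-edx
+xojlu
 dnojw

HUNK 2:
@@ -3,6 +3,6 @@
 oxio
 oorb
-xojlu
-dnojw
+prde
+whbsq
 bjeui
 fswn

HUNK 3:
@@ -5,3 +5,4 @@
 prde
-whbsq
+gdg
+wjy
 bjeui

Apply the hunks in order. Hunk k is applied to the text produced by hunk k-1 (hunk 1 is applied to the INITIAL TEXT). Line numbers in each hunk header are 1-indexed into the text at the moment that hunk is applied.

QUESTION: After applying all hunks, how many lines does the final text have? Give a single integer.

Answer: 11

Derivation:
Hunk 1: at line 4 remove [ure,edx] add [xojlu] -> 10 lines: lxnyd cbg oxio oorb xojlu dnojw bjeui fswn xkg jpnws
Hunk 2: at line 3 remove [xojlu,dnojw] add [prde,whbsq] -> 10 lines: lxnyd cbg oxio oorb prde whbsq bjeui fswn xkg jpnws
Hunk 3: at line 5 remove [whbsq] add [gdg,wjy] -> 11 lines: lxnyd cbg oxio oorb prde gdg wjy bjeui fswn xkg jpnws
Final line count: 11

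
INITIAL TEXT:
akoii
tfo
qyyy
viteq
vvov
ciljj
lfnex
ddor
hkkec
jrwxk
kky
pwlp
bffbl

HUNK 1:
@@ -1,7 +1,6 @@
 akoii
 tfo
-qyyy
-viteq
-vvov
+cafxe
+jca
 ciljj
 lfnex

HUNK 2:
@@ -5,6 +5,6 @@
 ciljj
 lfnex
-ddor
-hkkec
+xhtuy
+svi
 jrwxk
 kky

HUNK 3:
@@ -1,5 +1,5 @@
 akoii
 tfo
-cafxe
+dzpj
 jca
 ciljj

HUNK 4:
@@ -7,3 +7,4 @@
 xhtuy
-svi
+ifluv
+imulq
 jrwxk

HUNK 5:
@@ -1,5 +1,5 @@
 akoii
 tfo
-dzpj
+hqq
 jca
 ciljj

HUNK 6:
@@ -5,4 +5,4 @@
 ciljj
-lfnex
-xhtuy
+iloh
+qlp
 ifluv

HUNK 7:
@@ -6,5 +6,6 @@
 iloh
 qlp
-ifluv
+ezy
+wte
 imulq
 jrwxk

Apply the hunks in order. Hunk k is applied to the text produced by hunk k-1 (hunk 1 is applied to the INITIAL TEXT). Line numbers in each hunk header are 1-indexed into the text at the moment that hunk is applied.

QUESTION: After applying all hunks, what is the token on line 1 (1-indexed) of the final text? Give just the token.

Hunk 1: at line 1 remove [qyyy,viteq,vvov] add [cafxe,jca] -> 12 lines: akoii tfo cafxe jca ciljj lfnex ddor hkkec jrwxk kky pwlp bffbl
Hunk 2: at line 5 remove [ddor,hkkec] add [xhtuy,svi] -> 12 lines: akoii tfo cafxe jca ciljj lfnex xhtuy svi jrwxk kky pwlp bffbl
Hunk 3: at line 1 remove [cafxe] add [dzpj] -> 12 lines: akoii tfo dzpj jca ciljj lfnex xhtuy svi jrwxk kky pwlp bffbl
Hunk 4: at line 7 remove [svi] add [ifluv,imulq] -> 13 lines: akoii tfo dzpj jca ciljj lfnex xhtuy ifluv imulq jrwxk kky pwlp bffbl
Hunk 5: at line 1 remove [dzpj] add [hqq] -> 13 lines: akoii tfo hqq jca ciljj lfnex xhtuy ifluv imulq jrwxk kky pwlp bffbl
Hunk 6: at line 5 remove [lfnex,xhtuy] add [iloh,qlp] -> 13 lines: akoii tfo hqq jca ciljj iloh qlp ifluv imulq jrwxk kky pwlp bffbl
Hunk 7: at line 6 remove [ifluv] add [ezy,wte] -> 14 lines: akoii tfo hqq jca ciljj iloh qlp ezy wte imulq jrwxk kky pwlp bffbl
Final line 1: akoii

Answer: akoii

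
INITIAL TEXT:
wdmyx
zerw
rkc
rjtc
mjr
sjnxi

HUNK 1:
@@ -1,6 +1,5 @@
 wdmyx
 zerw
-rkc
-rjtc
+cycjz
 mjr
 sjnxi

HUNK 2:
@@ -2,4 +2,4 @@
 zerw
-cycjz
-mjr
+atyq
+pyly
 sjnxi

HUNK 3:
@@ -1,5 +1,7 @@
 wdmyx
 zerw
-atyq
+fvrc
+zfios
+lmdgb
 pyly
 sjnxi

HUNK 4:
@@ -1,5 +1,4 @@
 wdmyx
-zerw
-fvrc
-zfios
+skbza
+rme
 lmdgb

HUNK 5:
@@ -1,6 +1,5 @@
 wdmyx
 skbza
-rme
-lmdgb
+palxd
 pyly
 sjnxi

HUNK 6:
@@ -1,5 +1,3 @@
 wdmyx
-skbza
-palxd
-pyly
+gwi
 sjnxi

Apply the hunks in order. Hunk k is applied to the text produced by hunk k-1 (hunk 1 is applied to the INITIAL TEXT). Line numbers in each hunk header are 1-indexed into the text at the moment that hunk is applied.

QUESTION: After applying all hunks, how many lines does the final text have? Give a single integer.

Answer: 3

Derivation:
Hunk 1: at line 1 remove [rkc,rjtc] add [cycjz] -> 5 lines: wdmyx zerw cycjz mjr sjnxi
Hunk 2: at line 2 remove [cycjz,mjr] add [atyq,pyly] -> 5 lines: wdmyx zerw atyq pyly sjnxi
Hunk 3: at line 1 remove [atyq] add [fvrc,zfios,lmdgb] -> 7 lines: wdmyx zerw fvrc zfios lmdgb pyly sjnxi
Hunk 4: at line 1 remove [zerw,fvrc,zfios] add [skbza,rme] -> 6 lines: wdmyx skbza rme lmdgb pyly sjnxi
Hunk 5: at line 1 remove [rme,lmdgb] add [palxd] -> 5 lines: wdmyx skbza palxd pyly sjnxi
Hunk 6: at line 1 remove [skbza,palxd,pyly] add [gwi] -> 3 lines: wdmyx gwi sjnxi
Final line count: 3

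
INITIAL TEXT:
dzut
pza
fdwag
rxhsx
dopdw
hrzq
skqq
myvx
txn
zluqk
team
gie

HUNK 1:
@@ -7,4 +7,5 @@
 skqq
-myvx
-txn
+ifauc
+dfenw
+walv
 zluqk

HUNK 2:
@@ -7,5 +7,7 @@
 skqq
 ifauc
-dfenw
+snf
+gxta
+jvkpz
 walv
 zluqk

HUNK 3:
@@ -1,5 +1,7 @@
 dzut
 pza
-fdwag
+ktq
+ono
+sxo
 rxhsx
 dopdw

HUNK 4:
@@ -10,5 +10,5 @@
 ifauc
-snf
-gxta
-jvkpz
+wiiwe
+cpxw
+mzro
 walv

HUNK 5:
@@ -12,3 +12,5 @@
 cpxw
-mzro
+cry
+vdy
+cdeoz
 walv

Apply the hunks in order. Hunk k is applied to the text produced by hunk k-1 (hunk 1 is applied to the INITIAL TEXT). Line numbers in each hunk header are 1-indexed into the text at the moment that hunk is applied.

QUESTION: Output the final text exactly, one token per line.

Hunk 1: at line 7 remove [myvx,txn] add [ifauc,dfenw,walv] -> 13 lines: dzut pza fdwag rxhsx dopdw hrzq skqq ifauc dfenw walv zluqk team gie
Hunk 2: at line 7 remove [dfenw] add [snf,gxta,jvkpz] -> 15 lines: dzut pza fdwag rxhsx dopdw hrzq skqq ifauc snf gxta jvkpz walv zluqk team gie
Hunk 3: at line 1 remove [fdwag] add [ktq,ono,sxo] -> 17 lines: dzut pza ktq ono sxo rxhsx dopdw hrzq skqq ifauc snf gxta jvkpz walv zluqk team gie
Hunk 4: at line 10 remove [snf,gxta,jvkpz] add [wiiwe,cpxw,mzro] -> 17 lines: dzut pza ktq ono sxo rxhsx dopdw hrzq skqq ifauc wiiwe cpxw mzro walv zluqk team gie
Hunk 5: at line 12 remove [mzro] add [cry,vdy,cdeoz] -> 19 lines: dzut pza ktq ono sxo rxhsx dopdw hrzq skqq ifauc wiiwe cpxw cry vdy cdeoz walv zluqk team gie

Answer: dzut
pza
ktq
ono
sxo
rxhsx
dopdw
hrzq
skqq
ifauc
wiiwe
cpxw
cry
vdy
cdeoz
walv
zluqk
team
gie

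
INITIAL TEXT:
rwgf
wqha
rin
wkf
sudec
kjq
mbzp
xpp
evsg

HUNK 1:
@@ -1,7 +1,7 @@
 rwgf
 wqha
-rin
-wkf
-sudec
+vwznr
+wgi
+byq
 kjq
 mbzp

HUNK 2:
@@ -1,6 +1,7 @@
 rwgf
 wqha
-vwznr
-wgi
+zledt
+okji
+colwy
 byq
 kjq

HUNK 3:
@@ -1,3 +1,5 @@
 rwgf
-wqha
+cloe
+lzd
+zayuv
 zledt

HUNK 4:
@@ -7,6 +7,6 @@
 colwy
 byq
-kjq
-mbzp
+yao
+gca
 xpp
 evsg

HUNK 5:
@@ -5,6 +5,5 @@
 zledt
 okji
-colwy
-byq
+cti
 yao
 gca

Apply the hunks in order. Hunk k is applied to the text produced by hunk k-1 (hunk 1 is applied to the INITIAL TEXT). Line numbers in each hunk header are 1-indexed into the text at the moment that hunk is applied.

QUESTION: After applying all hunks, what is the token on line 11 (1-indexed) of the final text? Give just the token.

Hunk 1: at line 1 remove [rin,wkf,sudec] add [vwznr,wgi,byq] -> 9 lines: rwgf wqha vwznr wgi byq kjq mbzp xpp evsg
Hunk 2: at line 1 remove [vwznr,wgi] add [zledt,okji,colwy] -> 10 lines: rwgf wqha zledt okji colwy byq kjq mbzp xpp evsg
Hunk 3: at line 1 remove [wqha] add [cloe,lzd,zayuv] -> 12 lines: rwgf cloe lzd zayuv zledt okji colwy byq kjq mbzp xpp evsg
Hunk 4: at line 7 remove [kjq,mbzp] add [yao,gca] -> 12 lines: rwgf cloe lzd zayuv zledt okji colwy byq yao gca xpp evsg
Hunk 5: at line 5 remove [colwy,byq] add [cti] -> 11 lines: rwgf cloe lzd zayuv zledt okji cti yao gca xpp evsg
Final line 11: evsg

Answer: evsg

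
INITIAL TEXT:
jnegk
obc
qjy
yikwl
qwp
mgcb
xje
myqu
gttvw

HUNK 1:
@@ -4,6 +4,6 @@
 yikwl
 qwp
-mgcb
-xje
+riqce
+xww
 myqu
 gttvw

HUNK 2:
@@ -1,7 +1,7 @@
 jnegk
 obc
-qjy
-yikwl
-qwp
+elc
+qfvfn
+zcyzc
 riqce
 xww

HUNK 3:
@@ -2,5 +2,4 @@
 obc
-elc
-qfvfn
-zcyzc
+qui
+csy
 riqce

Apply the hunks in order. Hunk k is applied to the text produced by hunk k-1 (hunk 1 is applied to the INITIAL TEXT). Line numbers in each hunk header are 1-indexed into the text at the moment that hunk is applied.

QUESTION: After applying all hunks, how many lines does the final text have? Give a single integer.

Answer: 8

Derivation:
Hunk 1: at line 4 remove [mgcb,xje] add [riqce,xww] -> 9 lines: jnegk obc qjy yikwl qwp riqce xww myqu gttvw
Hunk 2: at line 1 remove [qjy,yikwl,qwp] add [elc,qfvfn,zcyzc] -> 9 lines: jnegk obc elc qfvfn zcyzc riqce xww myqu gttvw
Hunk 3: at line 2 remove [elc,qfvfn,zcyzc] add [qui,csy] -> 8 lines: jnegk obc qui csy riqce xww myqu gttvw
Final line count: 8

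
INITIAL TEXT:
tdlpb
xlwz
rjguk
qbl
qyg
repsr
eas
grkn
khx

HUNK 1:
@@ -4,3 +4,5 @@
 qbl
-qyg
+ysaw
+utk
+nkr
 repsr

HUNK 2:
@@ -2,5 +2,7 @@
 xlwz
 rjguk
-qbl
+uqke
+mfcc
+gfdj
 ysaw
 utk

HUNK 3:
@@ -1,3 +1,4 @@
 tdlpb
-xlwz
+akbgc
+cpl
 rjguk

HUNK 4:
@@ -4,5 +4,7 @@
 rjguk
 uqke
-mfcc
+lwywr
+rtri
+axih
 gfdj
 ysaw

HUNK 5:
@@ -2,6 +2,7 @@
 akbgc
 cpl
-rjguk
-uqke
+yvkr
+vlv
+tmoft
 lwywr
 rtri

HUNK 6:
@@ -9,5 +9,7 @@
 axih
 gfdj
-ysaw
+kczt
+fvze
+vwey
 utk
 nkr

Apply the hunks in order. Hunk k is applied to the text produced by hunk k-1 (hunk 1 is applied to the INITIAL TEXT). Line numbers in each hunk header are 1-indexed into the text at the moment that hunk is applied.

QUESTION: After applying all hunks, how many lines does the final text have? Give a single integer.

Hunk 1: at line 4 remove [qyg] add [ysaw,utk,nkr] -> 11 lines: tdlpb xlwz rjguk qbl ysaw utk nkr repsr eas grkn khx
Hunk 2: at line 2 remove [qbl] add [uqke,mfcc,gfdj] -> 13 lines: tdlpb xlwz rjguk uqke mfcc gfdj ysaw utk nkr repsr eas grkn khx
Hunk 3: at line 1 remove [xlwz] add [akbgc,cpl] -> 14 lines: tdlpb akbgc cpl rjguk uqke mfcc gfdj ysaw utk nkr repsr eas grkn khx
Hunk 4: at line 4 remove [mfcc] add [lwywr,rtri,axih] -> 16 lines: tdlpb akbgc cpl rjguk uqke lwywr rtri axih gfdj ysaw utk nkr repsr eas grkn khx
Hunk 5: at line 2 remove [rjguk,uqke] add [yvkr,vlv,tmoft] -> 17 lines: tdlpb akbgc cpl yvkr vlv tmoft lwywr rtri axih gfdj ysaw utk nkr repsr eas grkn khx
Hunk 6: at line 9 remove [ysaw] add [kczt,fvze,vwey] -> 19 lines: tdlpb akbgc cpl yvkr vlv tmoft lwywr rtri axih gfdj kczt fvze vwey utk nkr repsr eas grkn khx
Final line count: 19

Answer: 19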